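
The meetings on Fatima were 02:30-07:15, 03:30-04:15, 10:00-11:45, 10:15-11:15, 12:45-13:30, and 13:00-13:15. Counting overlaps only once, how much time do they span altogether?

Merged: 02:30–07:15, 10:00–11:45, 12:45–13:30.
Lengths: 4 h 45 min + 1 h 45 min + 45 min = 7 h 15 min.

7 h 15 min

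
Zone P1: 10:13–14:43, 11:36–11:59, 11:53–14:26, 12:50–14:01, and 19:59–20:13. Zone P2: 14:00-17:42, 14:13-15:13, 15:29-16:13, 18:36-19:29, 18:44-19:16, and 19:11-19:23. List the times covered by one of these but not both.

10:13–14:00, 14:43–17:42, 18:36–19:29, 19:59–20:13

First set merges to 10:13–14:43, 19:59–20:13.
Second set merges to 14:00–17:42, 18:36–19:29.
A \ B = 10:13–14:00, 19:59–20:13.
B \ A = 14:43–17:42, 18:36–19:29.
Union of the two gives the symmetric difference.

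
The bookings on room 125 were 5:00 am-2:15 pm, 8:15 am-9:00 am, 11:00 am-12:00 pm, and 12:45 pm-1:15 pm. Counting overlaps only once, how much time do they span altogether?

Merged: 5:00 am–2:15 pm.
Length: 9 h 15 min.

9 h 15 min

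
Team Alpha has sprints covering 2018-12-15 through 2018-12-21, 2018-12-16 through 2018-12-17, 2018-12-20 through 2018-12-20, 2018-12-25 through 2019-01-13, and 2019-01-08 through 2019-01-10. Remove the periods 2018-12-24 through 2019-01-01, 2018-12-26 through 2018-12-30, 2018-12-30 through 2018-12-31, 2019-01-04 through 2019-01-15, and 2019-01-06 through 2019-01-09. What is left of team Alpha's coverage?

2018-12-15 through 2018-12-21, 2019-01-02 through 2019-01-03

Merge the first list: 2018-12-15 through 2018-12-21, 2018-12-25 through 2019-01-13.
Merge the second list: 2018-12-24 through 2019-01-01, 2019-01-04 through 2019-01-15.
2018-12-15 through 2018-12-21: nothing removed.
2018-12-25 through 2019-01-13 \ B = 2019-01-02 through 2019-01-03.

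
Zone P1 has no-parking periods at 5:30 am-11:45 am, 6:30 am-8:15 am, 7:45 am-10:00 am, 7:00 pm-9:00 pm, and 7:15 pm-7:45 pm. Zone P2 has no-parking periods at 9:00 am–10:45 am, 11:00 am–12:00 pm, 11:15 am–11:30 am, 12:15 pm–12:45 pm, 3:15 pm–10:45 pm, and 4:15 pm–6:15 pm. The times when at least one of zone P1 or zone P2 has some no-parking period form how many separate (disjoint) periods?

3

First set merges to 5:30 am–11:45 am, 7:00 pm–9:00 pm.
Second set merges to 9:00 am–10:45 am, 11:00 am–12:00 pm, 12:15 pm–12:45 pm, 3:15 pm–10:45 pm.
A ∪ B = 5:30 am–12:00 pm, 12:15 pm–12:45 pm, 3:15 pm–10:45 pm.
That is 3 disjoint pieces.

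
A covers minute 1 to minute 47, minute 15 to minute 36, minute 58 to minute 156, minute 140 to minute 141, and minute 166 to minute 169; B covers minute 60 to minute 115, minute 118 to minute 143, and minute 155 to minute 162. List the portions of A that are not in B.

A, merged: minute 1 to minute 47, minute 58 to minute 156, minute 166 to minute 169.
minute 1 to minute 47 is untouched.
minute 58 to minute 156 with B removed leaves minute 58 to minute 60, minute 115 to minute 118, minute 143 to minute 155.
minute 166 to minute 169 is untouched.

minute 1 to minute 47, minute 58 to minute 60, minute 115 to minute 118, minute 143 to minute 155, minute 166 to minute 169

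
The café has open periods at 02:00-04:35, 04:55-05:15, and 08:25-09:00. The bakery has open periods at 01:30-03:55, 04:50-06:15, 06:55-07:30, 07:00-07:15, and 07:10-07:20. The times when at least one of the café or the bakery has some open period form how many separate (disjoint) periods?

4

B, merged: 01:30-03:55, 04:50-06:15, 06:55-07:30.
A ∪ B = 01:30-04:35, 04:50-06:15, 06:55-07:30, 08:25-09:00.
That is 4 disjoint pieces.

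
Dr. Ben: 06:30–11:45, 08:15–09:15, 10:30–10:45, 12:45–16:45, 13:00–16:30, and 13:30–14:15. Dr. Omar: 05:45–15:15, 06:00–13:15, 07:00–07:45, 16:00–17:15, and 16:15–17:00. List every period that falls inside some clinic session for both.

06:30–11:45, 12:45–15:15, 16:00–16:45

First set merges to 06:30–11:45, 12:45–16:45.
Second set merges to 05:45–15:15, 16:00–17:15.
06:30–11:45 overlaps B on 06:30–11:45.
12:45–16:45 overlaps B on 12:45–15:15, 16:00–16:45.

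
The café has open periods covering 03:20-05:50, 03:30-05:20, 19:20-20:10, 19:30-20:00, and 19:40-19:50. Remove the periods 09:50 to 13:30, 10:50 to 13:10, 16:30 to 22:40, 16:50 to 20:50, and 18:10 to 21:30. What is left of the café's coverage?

03:20-05:50

Merge the first list: 03:20-05:50, 19:20-20:10.
Merge the second list: 09:50-13:30, 16:30-22:40.
03:20-05:50: nothing removed.
19:20-20:10: entirely removed.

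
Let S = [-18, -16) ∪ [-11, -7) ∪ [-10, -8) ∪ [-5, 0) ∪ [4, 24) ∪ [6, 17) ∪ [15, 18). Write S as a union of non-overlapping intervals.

[-18, -16) ∪ [-11, -7) ∪ [-5, 0) ∪ [4, 24)

[-11, -7) is disjoint → start new block.
[-10, -8) overlaps/touches [-11, -7) → extend to [-11, -7).
[-5, 0) is disjoint → start new block.
[4, 24) is disjoint → start new block.
[6, 17) overlaps/touches [4, 24) → extend to [4, 24).
[15, 18) overlaps/touches [4, 24) → extend to [4, 24).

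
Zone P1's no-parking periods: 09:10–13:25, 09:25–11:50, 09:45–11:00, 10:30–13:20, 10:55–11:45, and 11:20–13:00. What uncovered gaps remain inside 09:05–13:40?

Covered (merged): 09:10-13:25.
Complement within 09:05-13:40: 09:05-09:10, 13:25-13:40.

09:05-09:10, 13:25-13:40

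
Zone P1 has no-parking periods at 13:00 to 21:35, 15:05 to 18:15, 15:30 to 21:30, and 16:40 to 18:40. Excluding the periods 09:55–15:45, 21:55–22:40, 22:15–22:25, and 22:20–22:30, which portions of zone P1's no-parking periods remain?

Merge the first list: 13:00–21:35.
Merge the second list: 09:55–15:45, 21:55–22:40.
13:00–21:35 with B removed leaves 15:45–21:35.

15:45–21:35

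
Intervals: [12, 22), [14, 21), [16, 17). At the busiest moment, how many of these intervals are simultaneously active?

Walk the sorted start/end points keeping a running depth.
The depth first hits 3 at 16.

3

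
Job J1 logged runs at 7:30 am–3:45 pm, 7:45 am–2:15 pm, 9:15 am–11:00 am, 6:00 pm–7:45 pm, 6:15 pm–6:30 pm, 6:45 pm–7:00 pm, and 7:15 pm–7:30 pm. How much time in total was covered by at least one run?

Merged: 7:30 am-3:45 pm, 6:00 pm-7:45 pm.
Lengths: 8 h 15 min + 1 h 45 min = 10 h.

10 h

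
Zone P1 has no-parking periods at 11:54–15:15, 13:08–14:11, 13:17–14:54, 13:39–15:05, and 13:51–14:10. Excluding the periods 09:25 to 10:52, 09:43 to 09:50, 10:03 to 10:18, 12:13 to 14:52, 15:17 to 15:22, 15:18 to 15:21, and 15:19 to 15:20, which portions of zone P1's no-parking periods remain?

11:54-12:13, 14:52-15:15

A, merged: 11:54-15:15.
B, merged: 09:25-10:52, 12:13-14:52, 15:17-15:22.
11:54-15:15 minus B → 11:54-12:13, 14:52-15:15.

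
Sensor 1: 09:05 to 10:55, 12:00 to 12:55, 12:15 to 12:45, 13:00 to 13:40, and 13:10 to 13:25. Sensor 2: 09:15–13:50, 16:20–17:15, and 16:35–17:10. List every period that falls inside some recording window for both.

Merge the first list: 09:05–10:55, 12:00–12:55, 13:00–13:40.
Merge the second list: 09:15–13:50, 16:20–17:15.
09:05–10:55 meets the second set on 09:15–10:55.
12:00–12:55 meets the second set on 12:00–12:55.
13:00–13:40 meets the second set on 13:00–13:40.

09:15–10:55, 12:00–12:55, 13:00–13:40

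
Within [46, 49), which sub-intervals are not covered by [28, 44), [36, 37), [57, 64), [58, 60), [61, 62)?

The merged coverage is [28, 44), [57, 64).
Uncovered inside [46, 49): [46, 49).

[46, 49)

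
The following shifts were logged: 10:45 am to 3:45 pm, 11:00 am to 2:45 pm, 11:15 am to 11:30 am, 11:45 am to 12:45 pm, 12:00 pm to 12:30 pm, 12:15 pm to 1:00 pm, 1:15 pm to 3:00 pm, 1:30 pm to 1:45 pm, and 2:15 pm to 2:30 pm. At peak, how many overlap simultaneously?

At 12:15 pm, 5 of the intervals are simultaneously active.
No point has more.

5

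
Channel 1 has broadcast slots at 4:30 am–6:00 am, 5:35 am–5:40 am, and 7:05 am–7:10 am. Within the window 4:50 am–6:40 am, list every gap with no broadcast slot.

The merged coverage is 4:30 am-6:00 am, 7:05 am-7:10 am.
Complement within 4:50 am-6:40 am: 6:00 am-6:40 am.

6:00 am-6:40 am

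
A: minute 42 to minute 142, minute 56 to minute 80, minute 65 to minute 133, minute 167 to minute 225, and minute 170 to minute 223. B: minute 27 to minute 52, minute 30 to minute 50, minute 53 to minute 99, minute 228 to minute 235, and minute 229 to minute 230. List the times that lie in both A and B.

minute 42 to minute 52, minute 53 to minute 99

Merge the first list: minute 42 to minute 142, minute 167 to minute 225.
Merge the second list: minute 27 to minute 52, minute 53 to minute 99, minute 228 to minute 235.
minute 42 to minute 142 ∩ B → minute 42 to minute 52, minute 53 to minute 99.
minute 167 to minute 225 meets no B interval.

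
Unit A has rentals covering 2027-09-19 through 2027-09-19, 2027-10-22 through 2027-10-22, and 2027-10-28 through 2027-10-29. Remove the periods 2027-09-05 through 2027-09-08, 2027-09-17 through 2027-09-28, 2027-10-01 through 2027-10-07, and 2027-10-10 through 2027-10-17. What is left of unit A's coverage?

2027-10-22 through 2027-10-22, 2027-10-28 through 2027-10-29

2027-09-19 through 2027-09-19: fully covered by B → removed.
2027-10-22 through 2027-10-22: no B overlap → unchanged.
2027-10-28 through 2027-10-29: no B overlap → unchanged.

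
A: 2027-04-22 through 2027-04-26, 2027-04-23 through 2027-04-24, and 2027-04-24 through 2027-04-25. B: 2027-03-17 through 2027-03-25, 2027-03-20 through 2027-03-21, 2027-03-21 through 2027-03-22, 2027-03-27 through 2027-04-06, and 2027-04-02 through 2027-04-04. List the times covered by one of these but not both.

2027-03-17 through 2027-03-25, 2027-03-27 through 2027-04-06, 2027-04-22 through 2027-04-26

Merge the first list: 2027-04-22 through 2027-04-26.
Merge the second list: 2027-03-17 through 2027-03-25, 2027-03-27 through 2027-04-06.
A but not B: 2027-04-22 through 2027-04-26.
B but not A: 2027-03-17 through 2027-03-25, 2027-03-27 through 2027-04-06.
Combining gives A △ B.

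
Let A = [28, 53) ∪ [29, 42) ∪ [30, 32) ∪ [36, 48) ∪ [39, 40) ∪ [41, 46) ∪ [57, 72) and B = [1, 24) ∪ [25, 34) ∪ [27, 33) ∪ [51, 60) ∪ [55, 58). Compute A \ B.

[34, 51) ∪ [60, 72)

Merge the first list: [28, 53), [57, 72).
Merge the second list: [1, 24), [25, 34), [51, 60).
[28, 53) minus B → [34, 51).
[57, 72) minus B → [60, 72).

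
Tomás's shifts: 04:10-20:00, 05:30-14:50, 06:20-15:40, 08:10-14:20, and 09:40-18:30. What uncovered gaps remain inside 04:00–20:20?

The merged coverage is 04:10–20:00.
Uncovered inside 04:00–20:20: 04:00–04:10, 20:00–20:20.

04:00–04:10, 20:00–20:20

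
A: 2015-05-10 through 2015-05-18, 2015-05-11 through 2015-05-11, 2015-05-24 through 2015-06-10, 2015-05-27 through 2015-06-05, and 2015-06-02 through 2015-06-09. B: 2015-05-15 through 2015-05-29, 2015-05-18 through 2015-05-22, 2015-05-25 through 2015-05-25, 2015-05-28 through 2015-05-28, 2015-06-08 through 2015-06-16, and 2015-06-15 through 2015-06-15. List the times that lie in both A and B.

Merge the first list: 2015-05-10 through 2015-05-18, 2015-05-24 through 2015-06-10.
Merge the second list: 2015-05-15 through 2015-05-29, 2015-06-08 through 2015-06-16.
2015-05-10 through 2015-05-18 ∩ B → 2015-05-15 through 2015-05-18.
2015-05-24 through 2015-06-10 ∩ B → 2015-05-24 through 2015-05-29, 2015-06-08 through 2015-06-10.

2015-05-15 through 2015-05-18, 2015-05-24 through 2015-05-29, 2015-06-08 through 2015-06-10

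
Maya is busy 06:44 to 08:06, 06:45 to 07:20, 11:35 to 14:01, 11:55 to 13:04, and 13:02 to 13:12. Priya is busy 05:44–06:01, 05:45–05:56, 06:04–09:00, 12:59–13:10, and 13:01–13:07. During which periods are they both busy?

06:44–08:06, 12:59–13:10

First set merges to 06:44–08:06, 11:35–14:01.
Second set merges to 05:44–06:01, 06:04–09:00, 12:59–13:10.
06:44–08:06 overlaps B on 06:44–08:06.
11:35–14:01 overlaps B on 12:59–13:10.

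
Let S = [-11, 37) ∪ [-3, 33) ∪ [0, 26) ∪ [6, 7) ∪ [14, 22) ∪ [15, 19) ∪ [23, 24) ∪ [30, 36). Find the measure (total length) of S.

Merged: [-11, 37).
Length: 48.

48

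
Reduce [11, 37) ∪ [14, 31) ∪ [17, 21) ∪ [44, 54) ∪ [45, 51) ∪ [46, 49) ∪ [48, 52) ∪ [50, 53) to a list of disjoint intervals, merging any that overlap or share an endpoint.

[14, 31) overlaps/touches [11, 37) → extend to [11, 37).
[17, 21) overlaps/touches [11, 37) → extend to [11, 37).
[44, 54) is disjoint → start new block.
[45, 51) overlaps/touches [44, 54) → extend to [44, 54).
[46, 49) overlaps/touches [44, 54) → extend to [44, 54).
[48, 52) overlaps/touches [44, 54) → extend to [44, 54).
[50, 53) overlaps/touches [44, 54) → extend to [44, 54).

[11, 37) ∪ [44, 54)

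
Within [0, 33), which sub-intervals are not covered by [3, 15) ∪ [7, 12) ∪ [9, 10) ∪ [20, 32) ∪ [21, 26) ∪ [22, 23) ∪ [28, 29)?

[0, 3) ∪ [15, 20) ∪ [32, 33)

The merged coverage is [3, 15), [20, 32).
Complement within [0, 33): [0, 3), [15, 20), [32, 33).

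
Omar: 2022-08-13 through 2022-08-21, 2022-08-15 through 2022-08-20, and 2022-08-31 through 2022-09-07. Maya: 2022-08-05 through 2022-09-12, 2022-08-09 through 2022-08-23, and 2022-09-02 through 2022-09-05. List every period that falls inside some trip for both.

A, merged: 2022-08-13 through 2022-08-21, 2022-08-31 through 2022-09-07.
B, merged: 2022-08-05 through 2022-09-12.
2022-08-13 through 2022-08-21 ∩ B → 2022-08-13 through 2022-08-21.
2022-08-31 through 2022-09-07 ∩ B → 2022-08-31 through 2022-09-07.

2022-08-13 through 2022-08-21, 2022-08-31 through 2022-09-07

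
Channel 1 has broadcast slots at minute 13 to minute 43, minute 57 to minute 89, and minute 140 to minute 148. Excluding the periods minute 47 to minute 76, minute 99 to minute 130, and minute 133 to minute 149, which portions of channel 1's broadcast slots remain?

minute 13 to minute 43, minute 76 to minute 89

minute 13 to minute 43: no B overlap → unchanged.
minute 57 to minute 89 minus B → minute 76 to minute 89.
minute 140 to minute 148: fully covered by B → removed.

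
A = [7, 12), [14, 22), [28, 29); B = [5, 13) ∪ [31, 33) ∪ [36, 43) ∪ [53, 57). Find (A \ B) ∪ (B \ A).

Only in the first: [14, 22), [28, 29).
Only in the second: [5, 7), [12, 13), [31, 33), [36, 43), [53, 57).
Together these are the periods covered by exactly one.

[5, 7) ∪ [12, 13) ∪ [14, 22) ∪ [28, 29) ∪ [31, 33) ∪ [36, 43) ∪ [53, 57)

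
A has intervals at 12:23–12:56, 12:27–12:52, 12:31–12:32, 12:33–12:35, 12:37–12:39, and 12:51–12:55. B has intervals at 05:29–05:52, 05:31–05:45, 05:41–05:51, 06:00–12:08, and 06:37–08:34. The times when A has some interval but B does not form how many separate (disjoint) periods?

First set merges to 12:23–12:56.
Second set merges to 05:29–05:52, 06:00–12:08.
A \ B = 12:23–12:56.
That is 1 disjoint piece.

1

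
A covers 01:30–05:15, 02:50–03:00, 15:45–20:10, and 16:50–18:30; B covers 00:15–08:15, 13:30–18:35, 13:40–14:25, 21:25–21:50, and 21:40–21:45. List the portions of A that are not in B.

First set merges to 01:30–05:15, 15:45–20:10.
Second set merges to 00:15–08:15, 13:30–18:35, 21:25–21:50.
01:30–05:15: fully covered by B → removed.
15:45–20:10 minus B → 18:35–20:10.

18:35–20:10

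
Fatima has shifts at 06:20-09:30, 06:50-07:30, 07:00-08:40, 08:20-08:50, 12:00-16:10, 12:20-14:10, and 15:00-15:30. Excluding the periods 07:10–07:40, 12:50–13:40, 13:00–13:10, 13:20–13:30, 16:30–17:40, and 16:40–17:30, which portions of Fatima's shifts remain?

06:20-07:10, 07:40-09:30, 12:00-12:50, 13:40-16:10

First set merges to 06:20-09:30, 12:00-16:10.
Second set merges to 07:10-07:40, 12:50-13:40, 16:30-17:40.
06:20-09:30 \ B = 06:20-07:10, 07:40-09:30.
12:00-16:10 \ B = 12:00-12:50, 13:40-16:10.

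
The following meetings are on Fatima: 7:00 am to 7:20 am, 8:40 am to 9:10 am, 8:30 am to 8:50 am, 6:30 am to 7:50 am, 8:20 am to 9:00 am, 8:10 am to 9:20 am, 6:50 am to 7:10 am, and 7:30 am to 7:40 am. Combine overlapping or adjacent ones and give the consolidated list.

6:30 am–7:50 am, 8:10 am–9:20 am

Sort by start: 6:30 am–7:50 am, 6:50 am–7:10 am, 7:00 am–7:20 am, 7:30 am–7:40 am, 8:10 am–9:20 am, 8:20 am–9:00 am, 8:30 am–8:50 am, 8:40 am–9:10 am.
6:50 am–7:10 am overlaps/touches 6:30 am–7:50 am → extend to 6:30 am–7:50 am.
7:00 am–7:20 am overlaps/touches 6:30 am–7:50 am → extend to 6:30 am–7:50 am.
7:30 am–7:40 am overlaps/touches 6:30 am–7:50 am → extend to 6:30 am–7:50 am.
8:10 am–9:20 am is disjoint → start new block.
8:20 am–9:00 am overlaps/touches 8:10 am–9:20 am → extend to 8:10 am–9:20 am.
8:30 am–8:50 am overlaps/touches 8:10 am–9:20 am → extend to 8:10 am–9:20 am.
8:40 am–9:10 am overlaps/touches 8:10 am–9:20 am → extend to 8:10 am–9:20 am.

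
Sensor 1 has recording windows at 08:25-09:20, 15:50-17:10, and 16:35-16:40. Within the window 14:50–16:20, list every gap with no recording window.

14:50–15:50

The merged coverage is 08:25–09:20, 15:50–17:10.
Uncovered inside 14:50–16:20: 14:50–15:50.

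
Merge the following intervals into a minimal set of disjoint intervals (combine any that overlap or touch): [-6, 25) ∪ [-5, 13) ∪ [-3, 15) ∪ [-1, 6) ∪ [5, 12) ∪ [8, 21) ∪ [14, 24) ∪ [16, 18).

[-5, 13) overlaps/touches [-6, 25) → extend to [-6, 25).
[-3, 15) overlaps/touches [-6, 25) → extend to [-6, 25).
[-1, 6) overlaps/touches [-6, 25) → extend to [-6, 25).
[5, 12) overlaps/touches [-6, 25) → extend to [-6, 25).
[8, 21) overlaps/touches [-6, 25) → extend to [-6, 25).
[14, 24) overlaps/touches [-6, 25) → extend to [-6, 25).
[16, 18) overlaps/touches [-6, 25) → extend to [-6, 25).

[-6, 25)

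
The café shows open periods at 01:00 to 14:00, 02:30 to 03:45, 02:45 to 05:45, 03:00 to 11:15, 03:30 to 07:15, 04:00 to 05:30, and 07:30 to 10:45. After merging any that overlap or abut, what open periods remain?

02:30-03:45 overlaps/touches 01:00-14:00 → extend to 01:00-14:00.
02:45-05:45 overlaps/touches 01:00-14:00 → extend to 01:00-14:00.
03:00-11:15 overlaps/touches 01:00-14:00 → extend to 01:00-14:00.
03:30-07:15 overlaps/touches 01:00-14:00 → extend to 01:00-14:00.
04:00-05:30 overlaps/touches 01:00-14:00 → extend to 01:00-14:00.
07:30-10:45 overlaps/touches 01:00-14:00 → extend to 01:00-14:00.

01:00-14:00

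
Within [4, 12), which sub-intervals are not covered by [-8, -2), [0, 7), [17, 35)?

Covered (merged): [-8, -2), [0, 7), [17, 35).
Gaps within [4, 12): [7, 12).

[7, 12)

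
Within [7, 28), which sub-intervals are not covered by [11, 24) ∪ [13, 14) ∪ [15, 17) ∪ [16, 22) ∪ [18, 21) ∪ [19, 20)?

Covered (merged): [11, 24).
Gaps within [7, 28): [7, 11), [24, 28).

[7, 11) ∪ [24, 28)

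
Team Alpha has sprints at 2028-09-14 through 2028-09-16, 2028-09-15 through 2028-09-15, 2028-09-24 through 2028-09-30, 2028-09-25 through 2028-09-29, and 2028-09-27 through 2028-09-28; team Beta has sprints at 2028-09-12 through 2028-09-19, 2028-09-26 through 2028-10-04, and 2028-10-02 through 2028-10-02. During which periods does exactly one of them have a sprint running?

2028-09-12 through 2028-09-13, 2028-09-17 through 2028-09-19, 2028-09-24 through 2028-09-25, 2028-10-01 through 2028-10-04

Merge the first list: 2028-09-14 through 2028-09-16, 2028-09-24 through 2028-09-30.
Merge the second list: 2028-09-12 through 2028-09-19, 2028-09-26 through 2028-10-04.
A but not B: 2028-09-24 through 2028-09-25.
B but not A: 2028-09-12 through 2028-09-13, 2028-09-17 through 2028-09-19, 2028-10-01 through 2028-10-04.
Combining gives A △ B.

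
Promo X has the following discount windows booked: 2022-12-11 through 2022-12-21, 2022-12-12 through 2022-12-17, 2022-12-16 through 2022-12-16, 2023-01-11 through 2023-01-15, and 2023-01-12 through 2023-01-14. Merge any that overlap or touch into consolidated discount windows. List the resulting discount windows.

2022-12-12 through 2022-12-17 overlaps/touches 2022-12-11 through 2022-12-21 → extend to 2022-12-11 through 2022-12-21.
2022-12-16 through 2022-12-16 overlaps/touches 2022-12-11 through 2022-12-21 → extend to 2022-12-11 through 2022-12-21.
2023-01-11 through 2023-01-15 is disjoint → start new block.
2023-01-12 through 2023-01-14 overlaps/touches 2023-01-11 through 2023-01-15 → extend to 2023-01-11 through 2023-01-15.

2022-12-11 through 2022-12-21, 2023-01-11 through 2023-01-15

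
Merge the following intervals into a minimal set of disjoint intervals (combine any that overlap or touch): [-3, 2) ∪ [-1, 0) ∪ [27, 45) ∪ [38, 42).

[-1, 0) overlaps/touches [-3, 2) → extend to [-3, 2).
[27, 45) is disjoint → start new block.
[38, 42) overlaps/touches [27, 45) → extend to [27, 45).

[-3, 2) ∪ [27, 45)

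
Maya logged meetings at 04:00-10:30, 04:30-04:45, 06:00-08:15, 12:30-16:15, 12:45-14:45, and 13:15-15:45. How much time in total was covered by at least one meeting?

10 h 15 min

Merged: 04:00–10:30, 12:30–16:15.
Lengths: 6 h 30 min + 3 h 45 min = 10 h 15 min.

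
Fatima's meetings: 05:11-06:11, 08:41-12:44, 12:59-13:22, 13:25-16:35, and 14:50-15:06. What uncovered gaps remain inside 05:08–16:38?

Covered (merged): 05:11-06:11, 08:41-12:44, 12:59-13:22, 13:25-16:35.
Uncovered inside 05:08-16:38: 05:08-05:11, 06:11-08:41, 12:44-12:59, 13:22-13:25, 16:35-16:38.

05:08-05:11, 06:11-08:41, 12:44-12:59, 13:22-13:25, 16:35-16:38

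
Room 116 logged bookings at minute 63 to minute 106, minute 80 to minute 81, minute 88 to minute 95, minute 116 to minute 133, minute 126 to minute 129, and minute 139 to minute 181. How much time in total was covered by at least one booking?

102 minutes

Merged: minute 63 to minute 106, minute 116 to minute 133, minute 139 to minute 181.
Lengths: 43 minutes + 17 minutes + 42 minutes = 102 minutes.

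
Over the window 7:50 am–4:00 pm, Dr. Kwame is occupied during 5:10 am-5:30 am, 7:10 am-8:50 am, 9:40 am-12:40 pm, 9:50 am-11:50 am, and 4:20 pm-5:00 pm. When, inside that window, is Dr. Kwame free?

Covered (merged): 5:10 am-5:30 am, 7:10 am-8:50 am, 9:40 am-12:40 pm, 4:20 pm-5:00 pm.
Complement within 7:50 am-4:00 pm: 8:50 am-9:40 am, 12:40 pm-4:00 pm.

8:50 am-9:40 am, 12:40 pm-4:00 pm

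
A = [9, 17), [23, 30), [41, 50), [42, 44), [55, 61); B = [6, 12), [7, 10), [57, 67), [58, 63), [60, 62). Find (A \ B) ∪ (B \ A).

[6, 9) ∪ [12, 17) ∪ [23, 30) ∪ [41, 50) ∪ [55, 57) ∪ [61, 67)

A, merged: [9, 17), [23, 30), [41, 50), [55, 61).
B, merged: [6, 12), [57, 67).
Only in the first: [12, 17), [23, 30), [41, 50), [55, 57).
Only in the second: [6, 9), [61, 67).
Together these are the periods covered by exactly one.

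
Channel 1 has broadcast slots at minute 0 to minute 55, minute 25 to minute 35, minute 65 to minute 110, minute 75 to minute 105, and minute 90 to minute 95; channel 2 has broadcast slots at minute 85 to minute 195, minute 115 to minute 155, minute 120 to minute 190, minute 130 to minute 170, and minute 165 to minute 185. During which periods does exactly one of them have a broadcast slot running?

First set merges to minute 0 to minute 55, minute 65 to minute 110.
Second set merges to minute 85 to minute 195.
A but not B: minute 0 to minute 55, minute 65 to minute 85.
B but not A: minute 110 to minute 195.
Combining gives A △ B.

minute 0 to minute 55, minute 65 to minute 85, minute 110 to minute 195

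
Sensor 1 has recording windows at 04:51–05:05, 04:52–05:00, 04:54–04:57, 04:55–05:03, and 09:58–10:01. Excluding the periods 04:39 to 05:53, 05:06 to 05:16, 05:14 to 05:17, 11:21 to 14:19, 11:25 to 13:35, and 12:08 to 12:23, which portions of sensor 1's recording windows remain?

09:58-10:01

Merge the first list: 04:51-05:05, 09:58-10:01.
Merge the second list: 04:39-05:53, 11:21-14:19.
04:51-05:05: entirely removed.
09:58-10:01: nothing removed.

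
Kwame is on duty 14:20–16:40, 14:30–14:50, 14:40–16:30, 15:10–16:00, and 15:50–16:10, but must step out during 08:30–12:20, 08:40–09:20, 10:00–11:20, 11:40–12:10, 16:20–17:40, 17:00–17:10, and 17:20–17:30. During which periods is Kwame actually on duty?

Merge the first list: 14:20–16:40.
Merge the second list: 08:30–12:20, 16:20–17:40.
14:20–16:40 \ B = 14:20–16:20.

14:20–16:20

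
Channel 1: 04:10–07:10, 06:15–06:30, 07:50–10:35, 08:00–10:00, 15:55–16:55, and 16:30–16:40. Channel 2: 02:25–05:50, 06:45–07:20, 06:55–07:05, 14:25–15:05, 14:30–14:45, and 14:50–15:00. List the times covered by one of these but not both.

First set merges to 04:10–07:10, 07:50–10:35, 15:55–16:55.
Second set merges to 02:25–05:50, 06:45–07:20, 14:25–15:05.
A \ B = 05:50–06:45, 07:50–10:35, 15:55–16:55.
B \ A = 02:25–04:10, 07:10–07:20, 14:25–15:05.
Union of the two gives the symmetric difference.

02:25–04:10, 05:50–06:45, 07:10–07:20, 07:50–10:35, 14:25–15:05, 15:55–16:55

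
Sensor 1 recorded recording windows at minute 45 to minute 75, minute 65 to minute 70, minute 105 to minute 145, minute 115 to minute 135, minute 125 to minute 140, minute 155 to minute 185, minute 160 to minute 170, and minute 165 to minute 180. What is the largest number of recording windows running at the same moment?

3

At minute 125, 3 of the intervals are simultaneously active.
No point has more.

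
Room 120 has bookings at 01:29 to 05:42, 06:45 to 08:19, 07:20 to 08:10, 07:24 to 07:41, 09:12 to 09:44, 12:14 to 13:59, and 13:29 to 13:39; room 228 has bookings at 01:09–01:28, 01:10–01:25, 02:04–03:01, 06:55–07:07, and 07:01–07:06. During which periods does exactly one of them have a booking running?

01:09–01:28, 01:29–02:04, 03:01–05:42, 06:45–06:55, 07:07–08:19, 09:12–09:44, 12:14–13:59

A, merged: 01:29–05:42, 06:45–08:19, 09:12–09:44, 12:14–13:59.
B, merged: 01:09–01:28, 02:04–03:01, 06:55–07:07.
Only in the first: 01:29–02:04, 03:01–05:42, 06:45–06:55, 07:07–08:19, 09:12–09:44, 12:14–13:59.
Only in the second: 01:09–01:28.
Together these are the periods covered by exactly one.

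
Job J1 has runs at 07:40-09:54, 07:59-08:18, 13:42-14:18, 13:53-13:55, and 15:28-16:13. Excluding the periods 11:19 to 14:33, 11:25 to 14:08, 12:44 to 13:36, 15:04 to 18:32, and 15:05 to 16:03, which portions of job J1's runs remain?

07:40–09:54

Merge the first list: 07:40–09:54, 13:42–14:18, 15:28–16:13.
Merge the second list: 11:19–14:33, 15:04–18:32.
07:40–09:54: nothing removed.
13:42–14:18: entirely removed.
15:28–16:13: entirely removed.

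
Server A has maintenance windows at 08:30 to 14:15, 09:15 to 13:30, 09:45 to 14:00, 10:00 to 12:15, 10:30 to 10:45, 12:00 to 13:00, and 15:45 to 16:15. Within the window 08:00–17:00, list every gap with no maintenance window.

After merging, the occupied span is 08:30–14:15, 15:45–16:15.
Uncovered inside 08:00–17:00: 08:00–08:30, 14:15–15:45, 16:15–17:00.

08:00–08:30, 14:15–15:45, 16:15–17:00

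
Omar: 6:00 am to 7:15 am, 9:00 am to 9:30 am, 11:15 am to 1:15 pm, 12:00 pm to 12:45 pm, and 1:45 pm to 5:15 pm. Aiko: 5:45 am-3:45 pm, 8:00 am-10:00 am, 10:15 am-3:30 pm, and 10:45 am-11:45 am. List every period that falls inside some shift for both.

6:00 am-7:15 am, 9:00 am-9:30 am, 11:15 am-1:15 pm, 1:45 pm-3:45 pm

First set merges to 6:00 am-7:15 am, 9:00 am-9:30 am, 11:15 am-1:15 pm, 1:45 pm-5:15 pm.
Second set merges to 5:45 am-3:45 pm.
6:00 am-7:15 am meets the second set on 6:00 am-7:15 am.
9:00 am-9:30 am meets the second set on 9:00 am-9:30 am.
11:15 am-1:15 pm meets the second set on 11:15 am-1:15 pm.
1:45 pm-5:15 pm meets the second set on 1:45 pm-3:45 pm.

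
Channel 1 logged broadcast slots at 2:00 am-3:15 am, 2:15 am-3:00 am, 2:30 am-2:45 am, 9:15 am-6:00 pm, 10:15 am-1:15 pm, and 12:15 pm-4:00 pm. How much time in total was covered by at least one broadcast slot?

10 h

Merged: 2:00 am-3:15 am, 9:15 am-6:00 pm.
Lengths: 1 h 15 min + 8 h 45 min = 10 h.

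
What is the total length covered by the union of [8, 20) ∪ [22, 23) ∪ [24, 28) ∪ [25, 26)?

17

Merged: [8, 20), [22, 23), [24, 28).
Lengths: 12 + 1 + 4 = 17.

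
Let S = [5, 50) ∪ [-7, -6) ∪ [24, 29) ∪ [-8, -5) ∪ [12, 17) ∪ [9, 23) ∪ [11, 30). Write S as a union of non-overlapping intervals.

[-8, -5) ∪ [5, 50)

Sort by start: [-8, -5), [-7, -6), [5, 50), [9, 23), [11, 30), [12, 17), [24, 29).
[-7, -6) overlaps/touches [-8, -5) → extend to [-8, -5).
[5, 50) is disjoint → start new block.
[9, 23) overlaps/touches [5, 50) → extend to [5, 50).
[11, 30) overlaps/touches [5, 50) → extend to [5, 50).
[12, 17) overlaps/touches [5, 50) → extend to [5, 50).
[24, 29) overlaps/touches [5, 50) → extend to [5, 50).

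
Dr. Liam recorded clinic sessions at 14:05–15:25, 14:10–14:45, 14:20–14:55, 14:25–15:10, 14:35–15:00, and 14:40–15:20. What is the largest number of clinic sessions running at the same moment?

Sweep endpoints in order; track running count of active intervals.
Peak of 6 reached at 14:40.

6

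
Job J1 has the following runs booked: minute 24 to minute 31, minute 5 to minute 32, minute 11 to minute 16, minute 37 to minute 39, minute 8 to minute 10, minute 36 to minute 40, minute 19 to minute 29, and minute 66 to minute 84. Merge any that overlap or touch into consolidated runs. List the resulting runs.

minute 5 to minute 32, minute 36 to minute 40, minute 66 to minute 84

Sort by start: minute 5 to minute 32, minute 8 to minute 10, minute 11 to minute 16, minute 19 to minute 29, minute 24 to minute 31, minute 36 to minute 40, minute 37 to minute 39, minute 66 to minute 84.
minute 8 to minute 10 overlaps/touches minute 5 to minute 32 → extend to minute 5 to minute 32.
minute 11 to minute 16 overlaps/touches minute 5 to minute 32 → extend to minute 5 to minute 32.
minute 19 to minute 29 overlaps/touches minute 5 to minute 32 → extend to minute 5 to minute 32.
minute 24 to minute 31 overlaps/touches minute 5 to minute 32 → extend to minute 5 to minute 32.
minute 36 to minute 40 is disjoint → start new block.
minute 37 to minute 39 overlaps/touches minute 36 to minute 40 → extend to minute 36 to minute 40.
minute 66 to minute 84 is disjoint → start new block.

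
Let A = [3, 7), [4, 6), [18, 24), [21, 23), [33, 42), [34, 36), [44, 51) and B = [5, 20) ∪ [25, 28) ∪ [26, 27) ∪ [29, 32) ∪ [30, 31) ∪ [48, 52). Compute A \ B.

First set merges to [3, 7), [18, 24), [33, 42), [44, 51).
Second set merges to [5, 20), [25, 28), [29, 32), [48, 52).
[3, 7) minus B → [3, 5).
[18, 24) minus B → [20, 24).
[33, 42): no B overlap → unchanged.
[44, 51) minus B → [44, 48).

[3, 5) ∪ [20, 24) ∪ [33, 42) ∪ [44, 48)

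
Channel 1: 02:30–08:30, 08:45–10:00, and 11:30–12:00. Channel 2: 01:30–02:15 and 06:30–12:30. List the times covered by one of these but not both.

01:30-02:15, 02:30-06:30, 08:30-08:45, 10:00-11:30, 12:00-12:30

A but not B: 02:30-06:30.
B but not A: 01:30-02:15, 08:30-08:45, 10:00-11:30, 12:00-12:30.
Combining gives A △ B.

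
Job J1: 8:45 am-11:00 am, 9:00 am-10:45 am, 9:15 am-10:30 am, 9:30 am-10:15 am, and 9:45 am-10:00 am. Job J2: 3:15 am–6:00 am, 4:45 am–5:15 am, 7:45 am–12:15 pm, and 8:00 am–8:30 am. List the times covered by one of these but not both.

First set merges to 8:45 am–11:00 am.
Second set merges to 3:15 am–6:00 am, 7:45 am–12:15 pm.
A but not B: none.
B but not A: 3:15 am–6:00 am, 7:45 am–8:45 am, 11:00 am–12:15 pm.
Combining gives A △ B.

3:15 am–6:00 am, 7:45 am–8:45 am, 11:00 am–12:15 pm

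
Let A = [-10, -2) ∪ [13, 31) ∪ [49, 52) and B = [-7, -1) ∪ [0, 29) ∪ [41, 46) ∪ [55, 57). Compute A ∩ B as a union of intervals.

[-10, -2) ∩ B → [-7, -2).
[13, 31) ∩ B → [13, 29).
[49, 52) meets no B interval.

[-7, -2) ∪ [13, 29)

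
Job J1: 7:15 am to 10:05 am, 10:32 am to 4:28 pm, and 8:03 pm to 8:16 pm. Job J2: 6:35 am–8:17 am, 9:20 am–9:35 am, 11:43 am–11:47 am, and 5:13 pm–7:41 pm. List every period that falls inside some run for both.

7:15 am-10:05 am overlaps B on 7:15 am-8:17 am, 9:20 am-9:35 am.
10:32 am-4:28 pm overlaps B on 11:43 am-11:47 am.
8:03 pm-8:16 pm falls entirely outside B.

7:15 am-8:17 am, 9:20 am-9:35 am, 11:43 am-11:47 am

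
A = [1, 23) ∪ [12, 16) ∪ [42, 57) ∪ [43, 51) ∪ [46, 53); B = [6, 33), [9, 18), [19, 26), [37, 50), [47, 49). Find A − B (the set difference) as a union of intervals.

[1, 6) ∪ [50, 57)

A, merged: [1, 23), [42, 57).
B, merged: [6, 33), [37, 50).
[1, 23) minus B → [1, 6).
[42, 57) minus B → [50, 57).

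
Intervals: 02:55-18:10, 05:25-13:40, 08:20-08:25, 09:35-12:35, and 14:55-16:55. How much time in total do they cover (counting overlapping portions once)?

15 h 15 min

Merged: 02:55-18:10.
Length: 15 h 15 min.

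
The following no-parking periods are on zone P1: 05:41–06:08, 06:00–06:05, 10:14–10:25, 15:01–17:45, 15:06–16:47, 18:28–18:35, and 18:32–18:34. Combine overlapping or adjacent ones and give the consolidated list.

05:41–06:08, 10:14–10:25, 15:01–17:45, 18:28–18:35

06:00–06:05 overlaps/touches 05:41–06:08 → extend to 05:41–06:08.
10:14–10:25 is disjoint → start new block.
15:01–17:45 is disjoint → start new block.
15:06–16:47 overlaps/touches 15:01–17:45 → extend to 15:01–17:45.
18:28–18:35 is disjoint → start new block.
18:32–18:34 overlaps/touches 18:28–18:35 → extend to 18:28–18:35.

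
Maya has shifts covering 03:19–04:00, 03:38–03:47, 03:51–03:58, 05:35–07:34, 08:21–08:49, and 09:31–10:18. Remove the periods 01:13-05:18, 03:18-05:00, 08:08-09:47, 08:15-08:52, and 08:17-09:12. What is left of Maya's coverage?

Merge the first list: 03:19–04:00, 05:35–07:34, 08:21–08:49, 09:31–10:18.
Merge the second list: 01:13–05:18, 08:08–09:47.
03:19–04:00: entirely removed.
05:35–07:34: nothing removed.
08:21–08:49: entirely removed.
09:31–10:18 \ B = 09:47–10:18.

05:35–07:34, 09:47–10:18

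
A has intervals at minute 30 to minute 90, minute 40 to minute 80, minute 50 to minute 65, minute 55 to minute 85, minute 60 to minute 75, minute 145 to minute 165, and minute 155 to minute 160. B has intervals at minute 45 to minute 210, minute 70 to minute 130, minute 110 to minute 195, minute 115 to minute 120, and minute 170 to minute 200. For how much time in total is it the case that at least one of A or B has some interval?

180 minutes

Merge the first list: minute 30 to minute 90, minute 145 to minute 165.
Merge the second list: minute 45 to minute 210.
A ∪ B = minute 30 to minute 210.
Total: 180 minutes.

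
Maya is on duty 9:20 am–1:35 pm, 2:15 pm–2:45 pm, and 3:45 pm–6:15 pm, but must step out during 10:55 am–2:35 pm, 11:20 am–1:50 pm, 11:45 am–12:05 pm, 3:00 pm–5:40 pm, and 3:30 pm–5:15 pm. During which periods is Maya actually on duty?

B, merged: 10:55 am-2:35 pm, 3:00 pm-5:40 pm.
9:20 am-1:35 pm minus B → 9:20 am-10:55 am.
2:15 pm-2:45 pm minus B → 2:35 pm-2:45 pm.
3:45 pm-6:15 pm minus B → 5:40 pm-6:15 pm.

9:20 am-10:55 am, 2:35 pm-2:45 pm, 5:40 pm-6:15 pm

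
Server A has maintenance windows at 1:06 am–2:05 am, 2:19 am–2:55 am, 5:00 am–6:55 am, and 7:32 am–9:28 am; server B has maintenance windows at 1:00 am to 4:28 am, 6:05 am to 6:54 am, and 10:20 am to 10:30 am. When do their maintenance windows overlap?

1:06 am–2:05 am overlaps B on 1:06 am–2:05 am.
2:19 am–2:55 am overlaps B on 2:19 am–2:55 am.
5:00 am–6:55 am overlaps B on 6:05 am–6:54 am.
7:32 am–9:28 am falls entirely outside B.

1:06 am–2:05 am, 2:19 am–2:55 am, 6:05 am–6:54 am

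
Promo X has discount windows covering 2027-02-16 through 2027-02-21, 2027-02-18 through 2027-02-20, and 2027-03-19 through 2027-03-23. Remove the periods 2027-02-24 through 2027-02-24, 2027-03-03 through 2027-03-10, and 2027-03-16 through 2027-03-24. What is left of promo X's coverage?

Merge the first list: 2027-02-16 through 2027-02-21, 2027-03-19 through 2027-03-23.
2027-02-16 through 2027-02-21: nothing removed.
2027-03-19 through 2027-03-23: entirely removed.

2027-02-16 through 2027-02-21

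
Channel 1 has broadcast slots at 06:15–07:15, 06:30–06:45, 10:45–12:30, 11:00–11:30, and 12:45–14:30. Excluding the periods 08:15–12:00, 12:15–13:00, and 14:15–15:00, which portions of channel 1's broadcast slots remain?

Merge the first list: 06:15-07:15, 10:45-12:30, 12:45-14:30.
06:15-07:15: nothing removed.
10:45-12:30 \ B = 12:00-12:15.
12:45-14:30 \ B = 13:00-14:15.

06:15-07:15, 12:00-12:15, 13:00-14:15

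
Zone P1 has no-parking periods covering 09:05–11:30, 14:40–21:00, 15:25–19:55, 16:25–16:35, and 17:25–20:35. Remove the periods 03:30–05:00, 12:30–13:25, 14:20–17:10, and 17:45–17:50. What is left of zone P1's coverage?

A, merged: 09:05–11:30, 14:40–21:00.
09:05–11:30 is untouched.
14:40–21:00 with B removed leaves 17:10–17:45, 17:50–21:00.

09:05–11:30, 17:10–17:45, 17:50–21:00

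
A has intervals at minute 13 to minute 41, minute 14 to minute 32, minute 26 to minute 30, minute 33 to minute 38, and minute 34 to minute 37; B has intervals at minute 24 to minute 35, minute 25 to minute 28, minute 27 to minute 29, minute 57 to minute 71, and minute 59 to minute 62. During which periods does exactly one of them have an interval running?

Merge the first list: minute 13 to minute 41.
Merge the second list: minute 24 to minute 35, minute 57 to minute 71.
A but not B: minute 13 to minute 24, minute 35 to minute 41.
B but not A: minute 57 to minute 71.
Combining gives A △ B.

minute 13 to minute 24, minute 35 to minute 41, minute 57 to minute 71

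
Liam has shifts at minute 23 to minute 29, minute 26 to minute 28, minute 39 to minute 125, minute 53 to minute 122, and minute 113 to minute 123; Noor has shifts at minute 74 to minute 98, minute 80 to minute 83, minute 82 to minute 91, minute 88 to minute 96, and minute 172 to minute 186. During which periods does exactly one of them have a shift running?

minute 23 to minute 29, minute 39 to minute 74, minute 98 to minute 125, minute 172 to minute 186

A, merged: minute 23 to minute 29, minute 39 to minute 125.
B, merged: minute 74 to minute 98, minute 172 to minute 186.
A but not B: minute 23 to minute 29, minute 39 to minute 74, minute 98 to minute 125.
B but not A: minute 172 to minute 186.
Combining gives A △ B.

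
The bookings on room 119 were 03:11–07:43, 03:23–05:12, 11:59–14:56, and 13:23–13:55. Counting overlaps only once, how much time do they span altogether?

7 h 29 min

Merged: 03:11-07:43, 11:59-14:56.
Lengths: 4 h 32 min + 2 h 57 min = 7 h 29 min.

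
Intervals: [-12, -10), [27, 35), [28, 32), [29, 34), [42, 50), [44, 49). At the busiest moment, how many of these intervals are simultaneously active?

3

Sweep endpoints in order; track running count of active intervals.
Peak of 3 reached at 29.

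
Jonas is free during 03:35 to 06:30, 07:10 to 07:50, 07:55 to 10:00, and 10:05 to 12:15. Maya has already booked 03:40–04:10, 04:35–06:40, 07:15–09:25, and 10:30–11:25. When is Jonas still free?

03:35–03:40, 04:10–04:35, 07:10–07:15, 09:25–10:00, 10:05–10:30, 11:25–12:15

03:35–06:30 minus B → 03:35–03:40, 04:10–04:35.
07:10–07:50 minus B → 07:10–07:15.
07:55–10:00 minus B → 09:25–10:00.
10:05–12:15 minus B → 10:05–10:30, 11:25–12:15.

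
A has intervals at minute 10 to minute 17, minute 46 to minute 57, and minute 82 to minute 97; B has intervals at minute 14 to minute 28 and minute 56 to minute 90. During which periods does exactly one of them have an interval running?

A \ B = minute 10 to minute 14, minute 46 to minute 56, minute 90 to minute 97.
B \ A = minute 17 to minute 28, minute 57 to minute 82.
Union of the two gives the symmetric difference.

minute 10 to minute 14, minute 17 to minute 28, minute 46 to minute 56, minute 57 to minute 82, minute 90 to minute 97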